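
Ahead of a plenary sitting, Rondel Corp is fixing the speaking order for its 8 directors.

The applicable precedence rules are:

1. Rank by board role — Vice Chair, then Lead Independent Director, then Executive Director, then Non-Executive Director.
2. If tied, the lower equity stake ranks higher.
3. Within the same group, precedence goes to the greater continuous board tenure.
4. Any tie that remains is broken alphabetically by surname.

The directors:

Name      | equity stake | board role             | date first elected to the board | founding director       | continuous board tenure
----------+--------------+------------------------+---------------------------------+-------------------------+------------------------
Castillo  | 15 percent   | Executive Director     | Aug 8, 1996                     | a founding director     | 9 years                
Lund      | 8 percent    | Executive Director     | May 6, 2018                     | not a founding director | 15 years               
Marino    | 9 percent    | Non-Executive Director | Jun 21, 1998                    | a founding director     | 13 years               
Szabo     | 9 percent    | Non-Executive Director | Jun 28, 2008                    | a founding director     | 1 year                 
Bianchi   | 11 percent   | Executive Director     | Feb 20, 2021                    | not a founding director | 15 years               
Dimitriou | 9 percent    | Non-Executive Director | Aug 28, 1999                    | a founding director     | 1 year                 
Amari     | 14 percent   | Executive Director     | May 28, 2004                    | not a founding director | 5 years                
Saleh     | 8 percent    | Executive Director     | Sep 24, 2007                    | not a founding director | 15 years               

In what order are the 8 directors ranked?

By board role: Lund, Saleh, Bianchi, Amari and Castillo (Executive Director); then Marino, Dimitriou and Szabo (Non-Executive Director).
Among Lund, Saleh, Bianchi, Amari and Castillo, by equity stake (lower first): Lund and Saleh (8 percent) before Bianchi (11 percent) before Amari (14 percent) before Castillo (15 percent).
Lund and Saleh both have continuous board tenure 15 years, so the next rule applies.
Among Lund and Saleh, alphabetically by surname: Lund before Saleh.
Marino, Dimitriou and Szabo all have equity stake 9 percent, so the next rule applies.
Among Marino, Dimitriou and Szabo, by continuous board tenure (higher first): Marino (13 years) before Dimitriou and Szabo (1 year).
Among Dimitriou and Szabo, alphabetically by surname: Dimitriou before Szabo.
Full order: Lund, Saleh, Bianchi, Amari, Castillo, Marino, Dimitriou, Szabo.

Lund, Saleh, Bianchi, Amari, Castillo, Marino, Dimitriou, Szabo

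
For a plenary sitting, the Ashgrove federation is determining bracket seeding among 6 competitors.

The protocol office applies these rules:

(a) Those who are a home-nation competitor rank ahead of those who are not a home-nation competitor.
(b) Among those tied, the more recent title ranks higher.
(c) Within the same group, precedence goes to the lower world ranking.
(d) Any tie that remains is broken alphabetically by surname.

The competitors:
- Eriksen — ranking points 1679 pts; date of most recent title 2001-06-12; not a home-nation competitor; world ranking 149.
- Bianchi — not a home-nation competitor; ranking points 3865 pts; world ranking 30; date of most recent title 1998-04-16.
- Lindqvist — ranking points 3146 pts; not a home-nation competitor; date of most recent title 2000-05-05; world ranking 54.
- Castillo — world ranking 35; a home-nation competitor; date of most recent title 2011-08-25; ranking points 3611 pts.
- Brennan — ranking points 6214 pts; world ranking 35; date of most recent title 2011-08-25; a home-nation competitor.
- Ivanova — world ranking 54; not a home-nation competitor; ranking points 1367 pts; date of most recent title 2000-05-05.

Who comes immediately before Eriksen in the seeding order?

Castillo

By the first rule: Brennan and Castillo (both a home-nation competitor); then Eriksen, Ivanova, Lindqvist and Bianchi (each not a home-nation competitor).
Brennan and Castillo both have date of most recent title 2011-08-25, so the next rule applies.
Brennan and Castillo both have world ranking 35, so the next rule applies.
Among Brennan and Castillo, alphabetically by surname: Brennan before Castillo.
Among Eriksen, Ivanova, Lindqvist and Bianchi, by date of most recent title (later first): Eriksen (2001-06-12) before Ivanova and Lindqvist (2000-05-05) before Bianchi (1998-04-16).
Ivanova and Lindqvist both have world ranking 54, so the next rule applies.
Among Ivanova and Lindqvist, alphabetically by surname: Ivanova before Lindqvist.
Order: Brennan, Castillo, Eriksen, Ivanova, Lindqvist, Bianchi.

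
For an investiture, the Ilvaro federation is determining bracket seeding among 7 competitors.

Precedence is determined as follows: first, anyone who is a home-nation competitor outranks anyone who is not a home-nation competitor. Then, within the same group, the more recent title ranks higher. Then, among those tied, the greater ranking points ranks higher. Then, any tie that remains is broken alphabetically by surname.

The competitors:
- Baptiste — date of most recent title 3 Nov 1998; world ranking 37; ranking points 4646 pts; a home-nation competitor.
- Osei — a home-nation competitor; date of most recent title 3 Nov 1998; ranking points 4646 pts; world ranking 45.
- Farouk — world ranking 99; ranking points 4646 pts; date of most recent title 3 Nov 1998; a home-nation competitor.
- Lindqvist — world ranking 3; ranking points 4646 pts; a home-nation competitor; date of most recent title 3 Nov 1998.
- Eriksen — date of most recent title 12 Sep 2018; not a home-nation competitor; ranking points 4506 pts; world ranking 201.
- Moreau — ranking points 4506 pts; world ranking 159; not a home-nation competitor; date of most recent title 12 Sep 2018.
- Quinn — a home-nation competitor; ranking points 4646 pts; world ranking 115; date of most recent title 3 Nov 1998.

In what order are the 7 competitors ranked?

By the first rule: Baptiste, Farouk, Lindqvist, Osei and Quinn (each a home-nation competitor); then Eriksen and Moreau (both not a home-nation competitor).
Baptiste, Farouk, Lindqvist, Osei and Quinn all have date of most recent title 3 Nov 1998, so the next rule applies.
Baptiste, Farouk, Lindqvist, Osei and Quinn all have ranking points 4646 pts, so the next rule applies.
Among Baptiste, Farouk, Lindqvist, Osei and Quinn, alphabetically by surname: Baptiste before Farouk before Lindqvist before Osei before Quinn.
Eriksen and Moreau both have date of most recent title 12 Sep 2018, so the next rule applies.
Eriksen and Moreau both have ranking points 4506 pts, so the next rule applies.
Among Eriksen and Moreau, alphabetically by surname: Eriksen before Moreau.
Full order: Baptiste, Farouk, Lindqvist, Osei, Quinn, Eriksen, Moreau.

Baptiste, Farouk, Lindqvist, Osei, Quinn, Eriksen, Moreau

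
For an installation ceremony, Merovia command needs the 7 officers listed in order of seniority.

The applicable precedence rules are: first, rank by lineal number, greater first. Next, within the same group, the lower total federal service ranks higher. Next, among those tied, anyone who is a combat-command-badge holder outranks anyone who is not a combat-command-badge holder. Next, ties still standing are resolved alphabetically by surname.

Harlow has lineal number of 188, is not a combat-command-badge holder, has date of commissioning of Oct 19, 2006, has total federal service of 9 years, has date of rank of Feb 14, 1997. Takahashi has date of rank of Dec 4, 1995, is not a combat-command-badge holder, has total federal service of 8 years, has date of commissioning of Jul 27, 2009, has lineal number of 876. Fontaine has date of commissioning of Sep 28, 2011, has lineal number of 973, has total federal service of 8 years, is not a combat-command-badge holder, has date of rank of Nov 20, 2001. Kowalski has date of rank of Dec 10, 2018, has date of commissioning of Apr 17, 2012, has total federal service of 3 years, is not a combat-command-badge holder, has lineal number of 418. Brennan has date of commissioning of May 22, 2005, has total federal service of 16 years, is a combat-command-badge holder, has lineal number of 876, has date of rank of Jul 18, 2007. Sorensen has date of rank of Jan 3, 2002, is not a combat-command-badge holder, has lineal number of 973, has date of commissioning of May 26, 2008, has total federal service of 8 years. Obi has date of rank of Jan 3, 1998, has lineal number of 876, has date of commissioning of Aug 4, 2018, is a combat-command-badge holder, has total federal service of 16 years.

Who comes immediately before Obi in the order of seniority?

By lineal number (higher first): Fontaine and Sorensen (both 973); then Takahashi, Brennan and Obi (each 876); then Kowalski (418); then Harlow (188).
Fontaine and Sorensen both have total federal service 8 years, so the next rule applies.
Fontaine and Sorensen are each not a combat-command-badge holder, so the next rule applies.
Among Fontaine and Sorensen, alphabetically by surname: Fontaine before Sorensen.
Among Takahashi, Brennan and Obi, by total federal service (lower first): Takahashi (8 years) before Brennan and Obi (16 years).
Brennan and Obi are each a combat-command-badge holder, so the next rule applies.
Among Brennan and Obi, alphabetically by surname: Brennan before Obi.
Order: Fontaine, Sorensen, Takahashi, Brennan, Obi, Kowalski, Harlow.

Brennan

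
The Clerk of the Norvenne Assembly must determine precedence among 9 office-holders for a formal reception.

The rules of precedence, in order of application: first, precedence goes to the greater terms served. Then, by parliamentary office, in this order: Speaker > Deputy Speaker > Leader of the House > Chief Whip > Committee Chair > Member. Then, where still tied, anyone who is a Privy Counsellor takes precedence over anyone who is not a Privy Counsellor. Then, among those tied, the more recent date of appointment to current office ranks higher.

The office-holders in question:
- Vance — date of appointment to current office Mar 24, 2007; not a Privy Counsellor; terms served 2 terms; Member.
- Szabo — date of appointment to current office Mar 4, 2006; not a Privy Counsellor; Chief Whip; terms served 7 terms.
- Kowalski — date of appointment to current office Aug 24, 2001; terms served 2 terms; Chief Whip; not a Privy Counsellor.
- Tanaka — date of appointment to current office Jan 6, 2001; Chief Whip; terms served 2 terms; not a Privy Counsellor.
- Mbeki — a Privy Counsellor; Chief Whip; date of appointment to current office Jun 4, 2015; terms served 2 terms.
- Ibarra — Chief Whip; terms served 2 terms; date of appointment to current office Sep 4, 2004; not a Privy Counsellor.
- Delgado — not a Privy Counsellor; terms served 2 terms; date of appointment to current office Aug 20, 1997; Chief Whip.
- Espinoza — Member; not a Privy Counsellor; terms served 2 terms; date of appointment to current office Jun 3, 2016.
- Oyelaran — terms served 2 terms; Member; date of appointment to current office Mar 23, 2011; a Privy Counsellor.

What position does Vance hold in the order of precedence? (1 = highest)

By terms served (higher first): Szabo (7 terms); then Mbeki, Ibarra, Kowalski, Tanaka, Delgado, Oyelaran, Espinoza and Vance (each 2 terms).
Among Mbeki, Ibarra, Kowalski, Tanaka, Delgado, Oyelaran, Espinoza and Vance, by parliamentary office: Mbeki, Ibarra, Kowalski, Tanaka and Delgado (Chief Whip) before Oyelaran, Espinoza and Vance (Member).
Among Mbeki, Ibarra, Kowalski, Tanaka and Delgado, a Privy Counsellor before not a Privy Counsellor: Mbeki (a Privy Counsellor) before Ibarra, Kowalski, Tanaka and Delgado (not a Privy Counsellor).
Among Ibarra, Kowalski, Tanaka and Delgado, by date of appointment to current office (later first): Ibarra (Sep 4, 2004) before Kowalski (Aug 24, 2001) before Tanaka (Jan 6, 2001) before Delgado (Aug 20, 1997).
Among Oyelaran, Espinoza and Vance, a Privy Counsellor before not a Privy Counsellor: Oyelaran (a Privy Counsellor) before Espinoza and Vance (not a Privy Counsellor).
Among Espinoza and Vance, by date of appointment to current office (later first): Espinoza (Jun 3, 2016) before Vance (Mar 24, 2007).
Order: Szabo, Mbeki, Ibarra, Kowalski, Tanaka, Delgado, Oyelaran, Espinoza, Vance. So position 9.

9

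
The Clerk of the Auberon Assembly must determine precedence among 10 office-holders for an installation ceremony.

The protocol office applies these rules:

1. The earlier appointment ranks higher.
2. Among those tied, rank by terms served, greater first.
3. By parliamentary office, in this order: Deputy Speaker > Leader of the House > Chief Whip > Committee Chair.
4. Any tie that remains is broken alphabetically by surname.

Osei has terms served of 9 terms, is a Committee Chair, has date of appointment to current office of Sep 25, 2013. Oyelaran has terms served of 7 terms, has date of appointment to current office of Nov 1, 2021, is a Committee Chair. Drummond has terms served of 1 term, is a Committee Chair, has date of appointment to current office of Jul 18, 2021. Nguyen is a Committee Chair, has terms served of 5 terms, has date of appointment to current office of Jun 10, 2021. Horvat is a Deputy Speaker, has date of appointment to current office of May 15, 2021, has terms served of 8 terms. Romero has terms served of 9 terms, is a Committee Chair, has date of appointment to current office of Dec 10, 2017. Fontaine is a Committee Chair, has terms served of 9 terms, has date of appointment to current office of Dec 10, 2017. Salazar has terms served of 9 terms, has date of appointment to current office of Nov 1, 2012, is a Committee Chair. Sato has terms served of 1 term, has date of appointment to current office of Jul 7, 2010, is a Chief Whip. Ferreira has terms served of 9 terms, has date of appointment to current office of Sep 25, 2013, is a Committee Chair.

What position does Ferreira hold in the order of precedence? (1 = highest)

By date of appointment to current office (earlier first): Sato (Jul 7, 2010); then Salazar (Nov 1, 2012); then Ferreira and Osei (both Sep 25, 2013); then Fontaine and Romero (both Dec 10, 2017); then Horvat (May 15, 2021); then Nguyen (Jun 10, 2021); then Drummond (Jul 18, 2021); then Oyelaran (Nov 1, 2021).
Ferreira and Osei both have terms served 9 terms, so the next rule applies.
Ferreira and Osei are each Committee Chair, so the next rule applies.
Among Ferreira and Osei, alphabetically by surname: Ferreira before Osei.
Fontaine and Romero both have terms served 9 terms, so the next rule applies.
Fontaine and Romero are each Committee Chair, so the next rule applies.
Among Fontaine and Romero, alphabetically by surname: Fontaine before Romero.
Order: Sato, Salazar, Ferreira, Osei, Fontaine, Romero, Horvat, Nguyen, Drummond, Oyelaran. So position 3.

3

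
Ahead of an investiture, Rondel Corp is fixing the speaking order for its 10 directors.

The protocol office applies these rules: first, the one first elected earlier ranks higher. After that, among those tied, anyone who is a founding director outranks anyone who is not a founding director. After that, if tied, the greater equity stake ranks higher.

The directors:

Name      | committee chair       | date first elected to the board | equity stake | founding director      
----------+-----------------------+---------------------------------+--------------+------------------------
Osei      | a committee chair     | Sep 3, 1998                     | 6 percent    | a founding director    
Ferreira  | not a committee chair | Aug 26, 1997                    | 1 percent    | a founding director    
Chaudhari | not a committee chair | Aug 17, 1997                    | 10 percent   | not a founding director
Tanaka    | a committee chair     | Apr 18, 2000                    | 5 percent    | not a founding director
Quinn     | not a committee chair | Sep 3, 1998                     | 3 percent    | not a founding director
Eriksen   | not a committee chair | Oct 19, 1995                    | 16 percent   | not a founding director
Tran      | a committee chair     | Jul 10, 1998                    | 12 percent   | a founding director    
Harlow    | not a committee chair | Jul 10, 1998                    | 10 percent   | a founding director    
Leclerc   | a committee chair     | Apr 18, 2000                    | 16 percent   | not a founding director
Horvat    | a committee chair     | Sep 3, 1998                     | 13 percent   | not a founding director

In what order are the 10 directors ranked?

Eriksen, Chaudhari, Ferreira, Tran, Harlow, Osei, Horvat, Quinn, Leclerc, Tanaka

By date first elected to the board (earlier first): Eriksen (Oct 19, 1995); then Chaudhari (Aug 17, 1997); then Ferreira (Aug 26, 1997); then Tran and Harlow (both Jul 10, 1998); then Osei, Horvat and Quinn (each Sep 3, 1998); then Leclerc and Tanaka (both Apr 18, 2000).
Tran and Harlow are each a founding director, so the next rule applies.
Among Tran and Harlow, by equity stake (higher first): Tran (12 percent) before Harlow (10 percent).
Among Osei, Horvat and Quinn, a founding director before not a founding director: Osei (a founding director) before Horvat and Quinn (not a founding director).
Among Horvat and Quinn, by equity stake (higher first): Horvat (13 percent) before Quinn (3 percent).
Leclerc and Tanaka are each not a founding director, so the next rule applies.
Among Leclerc and Tanaka, by equity stake (higher first): Leclerc (16 percent) before Tanaka (5 percent).
Full order: Eriksen, Chaudhari, Ferreira, Tran, Harlow, Osei, Horvat, Quinn, Leclerc, Tanaka.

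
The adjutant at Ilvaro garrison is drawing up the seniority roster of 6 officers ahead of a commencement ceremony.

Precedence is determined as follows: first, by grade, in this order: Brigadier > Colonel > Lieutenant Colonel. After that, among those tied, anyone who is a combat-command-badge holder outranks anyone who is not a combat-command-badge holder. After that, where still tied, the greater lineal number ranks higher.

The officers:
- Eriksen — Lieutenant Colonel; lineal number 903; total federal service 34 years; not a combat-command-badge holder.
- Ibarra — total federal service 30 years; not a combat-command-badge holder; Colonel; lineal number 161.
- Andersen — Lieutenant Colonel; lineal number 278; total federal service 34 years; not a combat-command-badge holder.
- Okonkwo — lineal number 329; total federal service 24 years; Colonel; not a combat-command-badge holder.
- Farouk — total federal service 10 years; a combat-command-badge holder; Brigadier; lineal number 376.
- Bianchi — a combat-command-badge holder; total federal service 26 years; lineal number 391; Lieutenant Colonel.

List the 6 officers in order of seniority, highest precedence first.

By grade: Farouk (Brigadier); then Okonkwo and Ibarra (Colonel); then Bianchi, Eriksen and Andersen (Lieutenant Colonel).
Okonkwo and Ibarra are each not a combat-command-badge holder, so the next rule applies.
Among Okonkwo and Ibarra, by lineal number (higher first): Okonkwo (329) before Ibarra (161).
Among Bianchi, Eriksen and Andersen, a combat-command-badge holder before not a combat-command-badge holder: Bianchi (a combat-command-badge holder) before Eriksen and Andersen (not a combat-command-badge holder).
Among Eriksen and Andersen, by lineal number (higher first): Eriksen (903) before Andersen (278).
Full order: Farouk, Okonkwo, Ibarra, Bianchi, Eriksen, Andersen.

Farouk, Okonkwo, Ibarra, Bianchi, Eriksen, Andersen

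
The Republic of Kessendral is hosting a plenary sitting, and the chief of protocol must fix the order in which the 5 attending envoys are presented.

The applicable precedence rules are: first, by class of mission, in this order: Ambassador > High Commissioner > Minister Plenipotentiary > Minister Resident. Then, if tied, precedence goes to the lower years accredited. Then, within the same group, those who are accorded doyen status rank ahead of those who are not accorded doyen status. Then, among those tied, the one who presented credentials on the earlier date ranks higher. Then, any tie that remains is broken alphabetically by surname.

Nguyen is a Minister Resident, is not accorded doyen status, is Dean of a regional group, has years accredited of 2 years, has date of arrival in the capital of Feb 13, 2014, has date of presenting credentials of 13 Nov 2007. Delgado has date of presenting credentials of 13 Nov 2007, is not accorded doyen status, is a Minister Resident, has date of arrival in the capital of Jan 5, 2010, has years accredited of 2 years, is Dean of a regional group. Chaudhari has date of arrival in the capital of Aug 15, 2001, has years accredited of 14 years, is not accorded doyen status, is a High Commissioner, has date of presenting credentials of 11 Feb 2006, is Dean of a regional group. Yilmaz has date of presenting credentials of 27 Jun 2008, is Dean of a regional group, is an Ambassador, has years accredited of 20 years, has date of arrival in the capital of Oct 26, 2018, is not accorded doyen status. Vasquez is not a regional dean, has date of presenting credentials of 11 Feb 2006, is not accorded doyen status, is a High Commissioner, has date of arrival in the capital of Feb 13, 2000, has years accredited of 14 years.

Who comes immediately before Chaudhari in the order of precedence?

Yilmaz

By class of mission: Yilmaz (Ambassador); then Chaudhari and Vasquez (High Commissioner); then Delgado and Nguyen (Minister Resident).
Chaudhari and Vasquez both have years accredited 14 years, so the next rule applies.
Chaudhari and Vasquez are each not accorded doyen status, so the next rule applies.
Chaudhari and Vasquez both have date of presenting credentials 11 Feb 2006, so the next rule applies.
Among Chaudhari and Vasquez, alphabetically by surname: Chaudhari before Vasquez.
Delgado and Nguyen both have years accredited 2 years, so the next rule applies.
Delgado and Nguyen are each not accorded doyen status, so the next rule applies.
Delgado and Nguyen both have date of presenting credentials 13 Nov 2007, so the next rule applies.
Among Delgado and Nguyen, alphabetically by surname: Delgado before Nguyen.
Order: Yilmaz, Chaudhari, Vasquez, Delgado, Nguyen.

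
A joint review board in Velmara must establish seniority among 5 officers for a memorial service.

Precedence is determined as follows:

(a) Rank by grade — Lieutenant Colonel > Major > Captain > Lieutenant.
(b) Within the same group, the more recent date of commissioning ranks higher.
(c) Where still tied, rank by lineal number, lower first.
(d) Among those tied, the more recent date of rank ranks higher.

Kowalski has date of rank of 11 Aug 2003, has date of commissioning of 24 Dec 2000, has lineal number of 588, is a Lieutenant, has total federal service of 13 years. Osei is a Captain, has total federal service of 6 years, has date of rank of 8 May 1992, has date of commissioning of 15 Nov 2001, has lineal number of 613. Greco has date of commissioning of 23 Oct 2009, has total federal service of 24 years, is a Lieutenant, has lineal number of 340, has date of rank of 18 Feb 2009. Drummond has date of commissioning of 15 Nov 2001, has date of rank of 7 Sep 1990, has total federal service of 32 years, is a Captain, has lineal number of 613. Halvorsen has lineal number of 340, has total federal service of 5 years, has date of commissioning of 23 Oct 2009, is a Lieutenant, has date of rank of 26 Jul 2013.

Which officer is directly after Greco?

By grade: Osei and Drummond (Captain); then Halvorsen, Greco and Kowalski (Lieutenant).
Osei and Drummond both have date of commissioning 15 Nov 2001, so the next rule applies.
Osei and Drummond both have lineal number 613, so the next rule applies.
Among Osei and Drummond, by date of rank (later first): Osei (8 May 1992) before Drummond (7 Sep 1990).
Among Halvorsen, Greco and Kowalski, by date of commissioning (later first): Halvorsen and Greco (23 Oct 2009) before Kowalski (24 Dec 2000).
Halvorsen and Greco both have lineal number 340, so the next rule applies.
Among Halvorsen and Greco, by date of rank (later first): Halvorsen (26 Jul 2013) before Greco (18 Feb 2009).
Order: Osei, Drummond, Halvorsen, Greco, Kowalski.

Kowalski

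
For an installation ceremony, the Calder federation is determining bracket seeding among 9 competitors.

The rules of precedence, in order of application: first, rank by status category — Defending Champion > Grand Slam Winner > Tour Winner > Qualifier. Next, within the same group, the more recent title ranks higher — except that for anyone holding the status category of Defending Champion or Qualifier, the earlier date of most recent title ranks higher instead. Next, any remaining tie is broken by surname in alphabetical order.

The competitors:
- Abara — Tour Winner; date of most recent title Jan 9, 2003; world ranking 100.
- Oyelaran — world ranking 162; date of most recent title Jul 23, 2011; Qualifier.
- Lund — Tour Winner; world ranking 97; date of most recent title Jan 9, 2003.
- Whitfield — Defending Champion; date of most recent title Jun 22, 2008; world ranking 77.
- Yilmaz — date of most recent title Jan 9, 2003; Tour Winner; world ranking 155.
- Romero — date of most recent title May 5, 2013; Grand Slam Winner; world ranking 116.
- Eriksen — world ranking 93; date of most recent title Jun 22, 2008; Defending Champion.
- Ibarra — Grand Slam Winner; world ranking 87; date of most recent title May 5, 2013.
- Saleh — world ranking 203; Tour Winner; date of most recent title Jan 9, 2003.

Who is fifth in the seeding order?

Abara

By status category: Eriksen and Whitfield (Defending Champion); then Ibarra and Romero (Grand Slam Winner); then Abara, Lund, Saleh and Yilmaz (Tour Winner); then Oyelaran (Qualifier).
Eriksen and Whitfield both have date of most recent title Jun 22, 2008, so the next rule applies.
Among Eriksen and Whitfield, alphabetically by surname: Eriksen before Whitfield.
Ibarra and Romero both have date of most recent title May 5, 2013, so the next rule applies.
Among Ibarra and Romero, alphabetically by surname: Ibarra before Romero.
Abara, Lund, Saleh and Yilmaz all have date of most recent title Jan 9, 2003, so the next rule applies.
Among Abara, Lund, Saleh and Yilmaz, alphabetically by surname: Abara before Lund before Saleh before Yilmaz.
Order: Eriksen, Whitfield, Ibarra, Romero, Abara, Lund, Saleh, Yilmaz, Oyelaran.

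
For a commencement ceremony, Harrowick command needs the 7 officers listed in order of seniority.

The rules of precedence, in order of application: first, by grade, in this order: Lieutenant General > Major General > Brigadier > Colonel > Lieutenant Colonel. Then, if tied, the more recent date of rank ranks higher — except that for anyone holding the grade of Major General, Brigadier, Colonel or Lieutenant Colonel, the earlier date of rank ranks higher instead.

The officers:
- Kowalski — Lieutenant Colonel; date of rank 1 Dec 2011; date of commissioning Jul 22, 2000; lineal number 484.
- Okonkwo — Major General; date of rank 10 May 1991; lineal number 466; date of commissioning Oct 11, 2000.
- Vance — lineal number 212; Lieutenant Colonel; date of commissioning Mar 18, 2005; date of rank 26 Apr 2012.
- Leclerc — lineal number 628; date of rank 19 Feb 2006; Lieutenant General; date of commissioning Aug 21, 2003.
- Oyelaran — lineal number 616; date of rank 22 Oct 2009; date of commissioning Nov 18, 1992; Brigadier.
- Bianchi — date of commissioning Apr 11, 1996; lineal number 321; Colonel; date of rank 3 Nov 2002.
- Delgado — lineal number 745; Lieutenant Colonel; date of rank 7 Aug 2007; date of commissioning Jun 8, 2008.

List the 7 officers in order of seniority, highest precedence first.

By grade: Leclerc (Lieutenant General); then Okonkwo (Major General); then Oyelaran (Brigadier); then Bianchi (Colonel); then Delgado, Kowalski and Vance (Lieutenant Colonel).
Among Delgado, Kowalski and Vance, by date of rank (earlier first) (reversed rule for this group): Delgado (7 Aug 2007) before Kowalski (1 Dec 2011) before Vance (26 Apr 2012).
Full order: Leclerc, Okonkwo, Oyelaran, Bianchi, Delgado, Kowalski, Vance.

Leclerc, Okonkwo, Oyelaran, Bianchi, Delgado, Kowalski, Vance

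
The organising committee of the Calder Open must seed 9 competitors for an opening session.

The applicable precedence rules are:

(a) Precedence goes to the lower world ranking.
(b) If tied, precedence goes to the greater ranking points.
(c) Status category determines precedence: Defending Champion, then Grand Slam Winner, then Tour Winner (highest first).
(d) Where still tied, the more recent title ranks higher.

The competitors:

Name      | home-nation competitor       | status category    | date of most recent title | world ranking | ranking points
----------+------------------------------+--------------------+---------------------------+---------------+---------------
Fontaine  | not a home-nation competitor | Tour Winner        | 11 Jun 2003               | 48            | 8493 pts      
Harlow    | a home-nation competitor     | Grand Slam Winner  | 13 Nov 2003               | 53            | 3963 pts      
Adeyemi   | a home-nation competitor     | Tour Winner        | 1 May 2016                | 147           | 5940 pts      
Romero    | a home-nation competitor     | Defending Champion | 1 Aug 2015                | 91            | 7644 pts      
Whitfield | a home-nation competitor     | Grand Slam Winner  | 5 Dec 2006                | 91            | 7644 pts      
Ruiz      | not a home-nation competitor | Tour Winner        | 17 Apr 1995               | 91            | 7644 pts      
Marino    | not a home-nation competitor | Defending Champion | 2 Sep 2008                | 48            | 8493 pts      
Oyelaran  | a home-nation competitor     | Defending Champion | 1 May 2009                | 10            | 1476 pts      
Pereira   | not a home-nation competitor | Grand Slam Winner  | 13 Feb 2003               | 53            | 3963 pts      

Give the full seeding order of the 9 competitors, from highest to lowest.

Oyelaran, Marino, Fontaine, Harlow, Pereira, Romero, Whitfield, Ruiz, Adeyemi

By world ranking (lower first): Oyelaran (10); then Marino and Fontaine (both 48); then Harlow and Pereira (both 53); then Romero, Whitfield and Ruiz (each 91); then Adeyemi (147).
Marino and Fontaine both have ranking points 8493 pts, so the next rule applies.
Among Marino and Fontaine, by status category: Marino (Defending Champion) before Fontaine (Tour Winner).
Harlow and Pereira both have ranking points 3963 pts, so the next rule applies.
Harlow and Pereira are each Grand Slam Winner, so the next rule applies.
Among Harlow and Pereira, by date of most recent title (later first): Harlow (13 Nov 2003) before Pereira (13 Feb 2003).
Romero, Whitfield and Ruiz all have ranking points 7644 pts, so the next rule applies.
Among Romero, Whitfield and Ruiz, by status category: Romero (Defending Champion) before Whitfield (Grand Slam Winner) before Ruiz (Tour Winner).
Full order: Oyelaran, Marino, Fontaine, Harlow, Pereira, Romero, Whitfield, Ruiz, Adeyemi.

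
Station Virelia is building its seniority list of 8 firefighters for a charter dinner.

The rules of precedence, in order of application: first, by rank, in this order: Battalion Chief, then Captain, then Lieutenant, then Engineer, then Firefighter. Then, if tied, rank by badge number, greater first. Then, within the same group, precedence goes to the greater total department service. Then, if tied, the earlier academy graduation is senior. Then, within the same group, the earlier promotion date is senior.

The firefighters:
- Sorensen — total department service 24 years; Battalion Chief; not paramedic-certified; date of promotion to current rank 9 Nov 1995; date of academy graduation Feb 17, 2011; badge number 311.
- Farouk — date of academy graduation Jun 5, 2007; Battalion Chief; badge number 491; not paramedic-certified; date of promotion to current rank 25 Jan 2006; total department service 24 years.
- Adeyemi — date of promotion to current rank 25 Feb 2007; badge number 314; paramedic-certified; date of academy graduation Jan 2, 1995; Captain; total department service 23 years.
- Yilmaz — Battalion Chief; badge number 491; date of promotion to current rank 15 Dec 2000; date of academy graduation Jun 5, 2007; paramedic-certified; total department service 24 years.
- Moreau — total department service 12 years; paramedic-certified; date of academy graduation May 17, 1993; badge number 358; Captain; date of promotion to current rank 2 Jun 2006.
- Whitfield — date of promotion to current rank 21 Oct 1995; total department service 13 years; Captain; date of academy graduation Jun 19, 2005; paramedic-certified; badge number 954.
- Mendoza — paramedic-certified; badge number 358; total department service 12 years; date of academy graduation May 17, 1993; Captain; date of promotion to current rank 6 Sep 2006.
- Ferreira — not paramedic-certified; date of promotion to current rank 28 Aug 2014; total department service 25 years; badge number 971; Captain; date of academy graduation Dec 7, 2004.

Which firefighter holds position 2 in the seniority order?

By rank: Yilmaz, Farouk and Sorensen (Battalion Chief); then Ferreira, Whitfield, Moreau, Mendoza and Adeyemi (Captain).
Among Yilmaz, Farouk and Sorensen, by badge number (higher first): Yilmaz and Farouk (491) before Sorensen (311).
Yilmaz and Farouk both have total department service 24 years, so the next rule applies.
Yilmaz and Farouk both have date of academy graduation Jun 5, 2007, so the next rule applies.
Among Yilmaz and Farouk, by date of promotion to current rank (earlier first): Yilmaz (15 Dec 2000) before Farouk (25 Jan 2006).
Among Ferreira, Whitfield, Moreau, Mendoza and Adeyemi, by badge number (higher first): Ferreira (971) before Whitfield (954) before Moreau and Mendoza (358) before Adeyemi (314).
Moreau and Mendoza both have total department service 12 years, so the next rule applies.
Moreau and Mendoza both have date of academy graduation May 17, 1993, so the next rule applies.
Among Moreau and Mendoza, by date of promotion to current rank (earlier first): Moreau (2 Jun 2006) before Mendoza (6 Sep 2006).
Order: Yilmaz, Farouk, Sorensen, Ferreira, Whitfield, Moreau, Mendoza, Adeyemi.

Farouk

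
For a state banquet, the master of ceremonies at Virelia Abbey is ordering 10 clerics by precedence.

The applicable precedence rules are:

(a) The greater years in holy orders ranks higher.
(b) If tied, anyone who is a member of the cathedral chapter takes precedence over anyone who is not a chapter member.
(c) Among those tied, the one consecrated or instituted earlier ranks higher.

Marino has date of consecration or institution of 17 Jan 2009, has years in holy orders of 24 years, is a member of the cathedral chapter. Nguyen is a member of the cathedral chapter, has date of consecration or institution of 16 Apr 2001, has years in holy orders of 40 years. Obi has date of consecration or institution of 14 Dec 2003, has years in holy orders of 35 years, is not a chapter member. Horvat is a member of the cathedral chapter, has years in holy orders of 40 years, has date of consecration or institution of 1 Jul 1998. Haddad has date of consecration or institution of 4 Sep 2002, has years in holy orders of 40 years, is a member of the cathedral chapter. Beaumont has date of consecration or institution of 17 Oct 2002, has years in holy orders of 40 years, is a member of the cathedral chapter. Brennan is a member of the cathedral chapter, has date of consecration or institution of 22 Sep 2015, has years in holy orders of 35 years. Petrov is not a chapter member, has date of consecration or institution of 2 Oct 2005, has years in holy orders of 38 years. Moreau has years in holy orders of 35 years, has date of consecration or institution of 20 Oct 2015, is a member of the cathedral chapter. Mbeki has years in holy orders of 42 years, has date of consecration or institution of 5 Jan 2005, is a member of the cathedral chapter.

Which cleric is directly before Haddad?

Nguyen

By years in holy orders (higher first): Mbeki (42 years); then Horvat, Nguyen, Haddad and Beaumont (each 40 years); then Petrov (38 years); then Brennan, Moreau and Obi (each 35 years); then Marino (24 years).
Horvat, Nguyen, Haddad and Beaumont are each a member of the cathedral chapter, so the next rule applies.
Among Horvat, Nguyen, Haddad and Beaumont, by date of consecration or institution (earlier first): Horvat (1 Jul 1998) before Nguyen (16 Apr 2001) before Haddad (4 Sep 2002) before Beaumont (17 Oct 2002).
Among Brennan, Moreau and Obi, a member of the cathedral chapter before not a chapter member: Brennan and Moreau (a member of the cathedral chapter) before Obi (not a chapter member).
Among Brennan and Moreau, by date of consecration or institution (earlier first): Brennan (22 Sep 2015) before Moreau (20 Oct 2015).
Order: Mbeki, Horvat, Nguyen, Haddad, Beaumont, Petrov, Brennan, Moreau, Obi, Marino.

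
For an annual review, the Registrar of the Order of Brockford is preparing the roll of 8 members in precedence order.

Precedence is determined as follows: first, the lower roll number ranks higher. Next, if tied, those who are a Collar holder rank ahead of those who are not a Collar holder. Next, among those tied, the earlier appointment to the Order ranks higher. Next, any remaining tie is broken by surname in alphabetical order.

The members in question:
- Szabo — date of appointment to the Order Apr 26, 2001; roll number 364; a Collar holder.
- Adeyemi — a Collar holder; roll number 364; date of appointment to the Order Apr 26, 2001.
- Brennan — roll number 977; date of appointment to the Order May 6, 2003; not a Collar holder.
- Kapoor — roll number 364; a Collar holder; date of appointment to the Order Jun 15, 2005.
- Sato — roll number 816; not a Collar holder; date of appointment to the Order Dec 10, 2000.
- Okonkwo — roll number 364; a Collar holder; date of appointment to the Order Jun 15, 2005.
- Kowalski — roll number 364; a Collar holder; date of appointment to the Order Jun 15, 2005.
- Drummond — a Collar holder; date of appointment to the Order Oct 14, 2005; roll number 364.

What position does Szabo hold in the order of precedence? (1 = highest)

2

By roll number (lower first): Adeyemi, Szabo, Kapoor, Kowalski, Okonkwo and Drummond (each 364); then Sato (816); then Brennan (977).
Adeyemi, Szabo, Kapoor, Kowalski, Okonkwo and Drummond are each a Collar holder, so the next rule applies.
Among Adeyemi, Szabo, Kapoor, Kowalski, Okonkwo and Drummond, by date of appointment to the Order (earlier first): Adeyemi and Szabo (Apr 26, 2001) before Kapoor, Kowalski and Okonkwo (Jun 15, 2005) before Drummond (Oct 14, 2005).
Among Adeyemi and Szabo, alphabetically by surname: Adeyemi before Szabo.
Among Kapoor, Kowalski and Okonkwo, alphabetically by surname: Kapoor before Kowalski before Okonkwo.
Order: Adeyemi, Szabo, Kapoor, Kowalski, Okonkwo, Drummond, Sato, Brennan. So position 2.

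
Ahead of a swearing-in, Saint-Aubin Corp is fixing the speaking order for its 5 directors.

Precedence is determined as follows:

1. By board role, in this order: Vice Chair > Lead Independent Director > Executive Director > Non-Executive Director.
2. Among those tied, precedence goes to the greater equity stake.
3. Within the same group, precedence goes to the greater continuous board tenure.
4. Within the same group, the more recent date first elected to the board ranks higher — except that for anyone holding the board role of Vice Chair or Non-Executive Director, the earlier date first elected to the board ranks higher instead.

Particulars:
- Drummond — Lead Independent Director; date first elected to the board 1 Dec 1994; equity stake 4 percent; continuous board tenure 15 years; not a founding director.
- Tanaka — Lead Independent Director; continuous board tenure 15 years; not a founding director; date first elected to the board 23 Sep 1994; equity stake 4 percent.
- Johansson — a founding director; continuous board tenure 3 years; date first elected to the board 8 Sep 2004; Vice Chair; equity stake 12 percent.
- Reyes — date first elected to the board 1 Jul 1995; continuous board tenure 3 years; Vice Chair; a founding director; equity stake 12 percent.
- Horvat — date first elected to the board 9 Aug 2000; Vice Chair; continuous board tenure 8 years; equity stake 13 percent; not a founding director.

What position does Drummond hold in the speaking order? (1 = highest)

4

By board role: Horvat, Reyes and Johansson (Vice Chair); then Drummond and Tanaka (Lead Independent Director).
Among Horvat, Reyes and Johansson, by equity stake (higher first): Horvat (13 percent) before Reyes and Johansson (12 percent).
Reyes and Johansson both have continuous board tenure 3 years, so the next rule applies.
Among Reyes and Johansson, by date first elected to the board (earlier first) (reversed rule for this group): Reyes (1 Jul 1995) before Johansson (8 Sep 2004).
Drummond and Tanaka both have equity stake 4 percent, so the next rule applies.
Drummond and Tanaka both have continuous board tenure 15 years, so the next rule applies.
Among Drummond and Tanaka, by date first elected to the board (later first): Drummond (1 Dec 1994) before Tanaka (23 Sep 1994).
Order: Horvat, Reyes, Johansson, Drummond, Tanaka. So position 4.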